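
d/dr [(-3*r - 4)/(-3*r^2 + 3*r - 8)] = 3*(-3*r^2 - 8*r + 12)/(9*r^4 - 18*r^3 + 57*r^2 - 48*r + 64)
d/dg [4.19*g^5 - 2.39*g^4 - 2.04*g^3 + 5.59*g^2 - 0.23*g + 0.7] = 20.95*g^4 - 9.56*g^3 - 6.12*g^2 + 11.18*g - 0.23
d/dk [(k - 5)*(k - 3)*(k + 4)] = 3*k^2 - 8*k - 17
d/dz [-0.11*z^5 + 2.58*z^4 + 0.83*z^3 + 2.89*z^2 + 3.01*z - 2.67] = -0.55*z^4 + 10.32*z^3 + 2.49*z^2 + 5.78*z + 3.01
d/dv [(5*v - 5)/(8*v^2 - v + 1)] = 40*v*(2 - v)/(64*v^4 - 16*v^3 + 17*v^2 - 2*v + 1)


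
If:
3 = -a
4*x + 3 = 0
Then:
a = -3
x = -3/4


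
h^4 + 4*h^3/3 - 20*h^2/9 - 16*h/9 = h*(h - 4/3)*(h + 2/3)*(h + 2)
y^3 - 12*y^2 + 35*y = y*(y - 7)*(y - 5)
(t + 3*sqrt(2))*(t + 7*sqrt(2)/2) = t^2 + 13*sqrt(2)*t/2 + 21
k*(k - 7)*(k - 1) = k^3 - 8*k^2 + 7*k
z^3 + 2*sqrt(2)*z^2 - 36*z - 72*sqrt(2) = (z - 6)*(z + 6)*(z + 2*sqrt(2))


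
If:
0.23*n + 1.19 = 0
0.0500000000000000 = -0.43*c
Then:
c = -0.12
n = -5.17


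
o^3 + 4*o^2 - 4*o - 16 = (o - 2)*(o + 2)*(o + 4)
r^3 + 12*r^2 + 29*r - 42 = (r - 1)*(r + 6)*(r + 7)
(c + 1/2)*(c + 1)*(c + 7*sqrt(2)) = c^3 + 3*c^2/2 + 7*sqrt(2)*c^2 + c/2 + 21*sqrt(2)*c/2 + 7*sqrt(2)/2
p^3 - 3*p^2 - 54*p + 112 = (p - 8)*(p - 2)*(p + 7)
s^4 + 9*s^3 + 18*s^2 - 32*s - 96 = (s - 2)*(s + 3)*(s + 4)^2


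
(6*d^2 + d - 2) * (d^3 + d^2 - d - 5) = 6*d^5 + 7*d^4 - 7*d^3 - 33*d^2 - 3*d + 10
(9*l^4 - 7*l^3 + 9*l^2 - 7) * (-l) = -9*l^5 + 7*l^4 - 9*l^3 + 7*l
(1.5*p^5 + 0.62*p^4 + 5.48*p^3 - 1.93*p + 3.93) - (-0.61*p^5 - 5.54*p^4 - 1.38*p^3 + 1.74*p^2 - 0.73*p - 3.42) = 2.11*p^5 + 6.16*p^4 + 6.86*p^3 - 1.74*p^2 - 1.2*p + 7.35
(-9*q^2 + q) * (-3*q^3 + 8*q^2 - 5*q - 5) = 27*q^5 - 75*q^4 + 53*q^3 + 40*q^2 - 5*q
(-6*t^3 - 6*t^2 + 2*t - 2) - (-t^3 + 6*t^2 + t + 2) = -5*t^3 - 12*t^2 + t - 4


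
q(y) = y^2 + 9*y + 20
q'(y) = 2*y + 9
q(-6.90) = 5.51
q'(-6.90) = -4.80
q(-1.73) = 7.42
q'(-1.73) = 5.54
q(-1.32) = 9.86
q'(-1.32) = 6.36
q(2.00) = 42.00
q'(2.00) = 13.00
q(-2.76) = 2.78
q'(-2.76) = 3.48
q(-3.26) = 1.29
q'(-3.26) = 2.48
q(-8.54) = 16.07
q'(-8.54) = -8.08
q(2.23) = 45.04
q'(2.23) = 13.46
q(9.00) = 182.00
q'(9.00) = 27.00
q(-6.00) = 2.00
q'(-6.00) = -3.00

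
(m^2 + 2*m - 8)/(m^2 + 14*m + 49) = (m^2 + 2*m - 8)/(m^2 + 14*m + 49)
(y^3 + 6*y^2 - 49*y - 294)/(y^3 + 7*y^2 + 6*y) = (y^2 - 49)/(y*(y + 1))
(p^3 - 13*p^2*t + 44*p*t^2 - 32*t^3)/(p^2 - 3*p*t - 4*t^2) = (p^2 - 9*p*t + 8*t^2)/(p + t)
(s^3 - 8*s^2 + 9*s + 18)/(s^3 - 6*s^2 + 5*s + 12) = (s - 6)/(s - 4)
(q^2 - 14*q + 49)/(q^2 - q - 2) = (-q^2 + 14*q - 49)/(-q^2 + q + 2)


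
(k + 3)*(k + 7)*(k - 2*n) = k^3 - 2*k^2*n + 10*k^2 - 20*k*n + 21*k - 42*n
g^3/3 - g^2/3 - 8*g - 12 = (g/3 + 1)*(g - 6)*(g + 2)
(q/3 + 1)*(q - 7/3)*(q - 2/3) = q^3/3 - 67*q/27 + 14/9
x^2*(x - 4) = x^3 - 4*x^2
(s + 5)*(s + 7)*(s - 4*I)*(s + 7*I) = s^4 + 12*s^3 + 3*I*s^3 + 63*s^2 + 36*I*s^2 + 336*s + 105*I*s + 980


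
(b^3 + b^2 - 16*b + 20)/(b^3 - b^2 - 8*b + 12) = (b + 5)/(b + 3)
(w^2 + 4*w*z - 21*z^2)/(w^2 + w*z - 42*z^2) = (-w + 3*z)/(-w + 6*z)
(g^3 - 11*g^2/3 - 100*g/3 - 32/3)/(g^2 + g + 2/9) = 3*(g^2 - 4*g - 32)/(3*g + 2)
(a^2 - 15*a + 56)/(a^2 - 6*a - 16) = (a - 7)/(a + 2)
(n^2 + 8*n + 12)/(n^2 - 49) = (n^2 + 8*n + 12)/(n^2 - 49)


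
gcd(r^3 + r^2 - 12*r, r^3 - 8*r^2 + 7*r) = r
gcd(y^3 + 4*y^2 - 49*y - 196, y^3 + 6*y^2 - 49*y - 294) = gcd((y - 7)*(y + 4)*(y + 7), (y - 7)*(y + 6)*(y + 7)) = y^2 - 49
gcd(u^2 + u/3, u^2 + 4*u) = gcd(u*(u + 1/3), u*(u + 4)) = u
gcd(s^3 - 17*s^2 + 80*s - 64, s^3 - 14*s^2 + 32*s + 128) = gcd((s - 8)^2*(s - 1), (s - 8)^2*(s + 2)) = s^2 - 16*s + 64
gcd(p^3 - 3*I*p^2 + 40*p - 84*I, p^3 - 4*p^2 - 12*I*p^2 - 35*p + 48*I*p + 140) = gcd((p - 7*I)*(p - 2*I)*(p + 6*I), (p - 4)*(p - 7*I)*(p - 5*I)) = p - 7*I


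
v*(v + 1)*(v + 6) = v^3 + 7*v^2 + 6*v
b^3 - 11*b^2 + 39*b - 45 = (b - 5)*(b - 3)^2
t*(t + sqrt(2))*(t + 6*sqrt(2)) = t^3 + 7*sqrt(2)*t^2 + 12*t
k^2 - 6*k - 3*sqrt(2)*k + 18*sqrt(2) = (k - 6)*(k - 3*sqrt(2))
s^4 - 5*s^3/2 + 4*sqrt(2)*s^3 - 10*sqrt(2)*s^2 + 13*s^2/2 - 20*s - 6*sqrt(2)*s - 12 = (s - 3)*(s + 1/2)*(s + 2*sqrt(2))^2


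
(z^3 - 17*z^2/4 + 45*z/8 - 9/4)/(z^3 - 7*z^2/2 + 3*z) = (z - 3/4)/z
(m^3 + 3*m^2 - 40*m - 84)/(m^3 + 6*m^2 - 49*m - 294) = (m^2 - 4*m - 12)/(m^2 - m - 42)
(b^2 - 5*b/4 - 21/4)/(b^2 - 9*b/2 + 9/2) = (4*b + 7)/(2*(2*b - 3))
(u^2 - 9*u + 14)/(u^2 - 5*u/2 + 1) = 2*(u - 7)/(2*u - 1)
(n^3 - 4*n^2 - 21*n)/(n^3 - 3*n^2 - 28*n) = (n + 3)/(n + 4)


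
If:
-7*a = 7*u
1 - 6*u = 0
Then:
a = -1/6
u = 1/6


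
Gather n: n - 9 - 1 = n - 10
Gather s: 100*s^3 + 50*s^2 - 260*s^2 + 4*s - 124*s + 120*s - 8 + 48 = 100*s^3 - 210*s^2 + 40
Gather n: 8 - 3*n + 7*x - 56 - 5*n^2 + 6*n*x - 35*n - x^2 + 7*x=-5*n^2 + n*(6*x - 38) - x^2 + 14*x - 48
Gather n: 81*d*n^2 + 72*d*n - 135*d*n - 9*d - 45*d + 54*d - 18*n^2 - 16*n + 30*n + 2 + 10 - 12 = n^2*(81*d - 18) + n*(14 - 63*d)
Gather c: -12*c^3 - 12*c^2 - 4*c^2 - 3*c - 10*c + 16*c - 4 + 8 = -12*c^3 - 16*c^2 + 3*c + 4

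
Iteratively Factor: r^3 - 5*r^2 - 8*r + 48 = (r - 4)*(r^2 - r - 12) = (r - 4)*(r + 3)*(r - 4)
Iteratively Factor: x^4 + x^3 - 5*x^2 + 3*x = (x)*(x^3 + x^2 - 5*x + 3) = x*(x - 1)*(x^2 + 2*x - 3) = x*(x - 1)*(x + 3)*(x - 1)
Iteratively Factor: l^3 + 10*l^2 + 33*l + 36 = (l + 3)*(l^2 + 7*l + 12) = (l + 3)*(l + 4)*(l + 3)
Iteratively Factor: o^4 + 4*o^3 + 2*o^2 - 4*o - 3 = (o + 3)*(o^3 + o^2 - o - 1) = (o + 1)*(o + 3)*(o^2 - 1) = (o - 1)*(o + 1)*(o + 3)*(o + 1)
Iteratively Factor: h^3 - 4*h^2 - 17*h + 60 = (h - 5)*(h^2 + h - 12) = (h - 5)*(h + 4)*(h - 3)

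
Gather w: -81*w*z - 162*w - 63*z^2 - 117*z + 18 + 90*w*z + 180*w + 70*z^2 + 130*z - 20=w*(9*z + 18) + 7*z^2 + 13*z - 2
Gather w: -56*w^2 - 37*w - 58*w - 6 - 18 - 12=-56*w^2 - 95*w - 36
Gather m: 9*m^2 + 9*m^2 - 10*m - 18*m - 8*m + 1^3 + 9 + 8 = 18*m^2 - 36*m + 18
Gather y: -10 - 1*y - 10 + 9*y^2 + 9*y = 9*y^2 + 8*y - 20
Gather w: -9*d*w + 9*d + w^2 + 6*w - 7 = 9*d + w^2 + w*(6 - 9*d) - 7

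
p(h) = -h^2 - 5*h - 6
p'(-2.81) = 0.62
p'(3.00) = -11.00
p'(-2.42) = -0.16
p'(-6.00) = 7.00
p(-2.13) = 0.11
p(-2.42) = 0.24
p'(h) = -2*h - 5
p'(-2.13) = -0.74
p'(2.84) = -10.68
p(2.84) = -28.27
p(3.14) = -31.56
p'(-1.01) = -2.98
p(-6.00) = -12.00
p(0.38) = -8.04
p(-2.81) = 0.15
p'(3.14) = -11.28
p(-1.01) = -1.97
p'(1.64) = -8.28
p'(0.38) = -5.76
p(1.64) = -16.89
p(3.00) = -30.00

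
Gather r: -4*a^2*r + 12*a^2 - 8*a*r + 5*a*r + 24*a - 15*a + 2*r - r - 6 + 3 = 12*a^2 + 9*a + r*(-4*a^2 - 3*a + 1) - 3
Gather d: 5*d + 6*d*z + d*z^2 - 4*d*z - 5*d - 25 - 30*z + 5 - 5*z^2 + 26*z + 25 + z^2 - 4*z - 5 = d*(z^2 + 2*z) - 4*z^2 - 8*z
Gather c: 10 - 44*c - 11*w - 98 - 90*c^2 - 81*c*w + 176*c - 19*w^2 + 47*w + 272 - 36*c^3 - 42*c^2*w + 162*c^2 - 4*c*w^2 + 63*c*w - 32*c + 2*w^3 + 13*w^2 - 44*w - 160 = -36*c^3 + c^2*(72 - 42*w) + c*(-4*w^2 - 18*w + 100) + 2*w^3 - 6*w^2 - 8*w + 24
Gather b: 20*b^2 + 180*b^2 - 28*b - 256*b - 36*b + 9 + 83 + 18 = 200*b^2 - 320*b + 110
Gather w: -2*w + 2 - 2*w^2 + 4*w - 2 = -2*w^2 + 2*w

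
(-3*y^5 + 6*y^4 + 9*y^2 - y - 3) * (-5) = 15*y^5 - 30*y^4 - 45*y^2 + 5*y + 15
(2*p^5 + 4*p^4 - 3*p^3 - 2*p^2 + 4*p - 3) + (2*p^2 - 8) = 2*p^5 + 4*p^4 - 3*p^3 + 4*p - 11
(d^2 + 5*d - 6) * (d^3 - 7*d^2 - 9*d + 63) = d^5 - 2*d^4 - 50*d^3 + 60*d^2 + 369*d - 378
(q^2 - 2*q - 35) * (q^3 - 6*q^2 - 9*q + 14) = q^5 - 8*q^4 - 32*q^3 + 242*q^2 + 287*q - 490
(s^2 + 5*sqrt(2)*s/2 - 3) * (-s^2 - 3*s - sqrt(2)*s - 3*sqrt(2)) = -s^4 - 7*sqrt(2)*s^3/2 - 3*s^3 - 21*sqrt(2)*s^2/2 - 2*s^2 - 6*s + 3*sqrt(2)*s + 9*sqrt(2)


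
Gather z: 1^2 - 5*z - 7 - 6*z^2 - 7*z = -6*z^2 - 12*z - 6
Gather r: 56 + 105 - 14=147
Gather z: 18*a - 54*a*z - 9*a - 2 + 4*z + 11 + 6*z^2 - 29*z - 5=9*a + 6*z^2 + z*(-54*a - 25) + 4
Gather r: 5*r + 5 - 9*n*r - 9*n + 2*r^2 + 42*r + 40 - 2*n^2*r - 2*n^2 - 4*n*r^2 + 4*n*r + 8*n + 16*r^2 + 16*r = -2*n^2 - n + r^2*(18 - 4*n) + r*(-2*n^2 - 5*n + 63) + 45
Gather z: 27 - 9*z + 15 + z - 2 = 40 - 8*z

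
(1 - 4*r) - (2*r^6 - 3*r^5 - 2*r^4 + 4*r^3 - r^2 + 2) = -2*r^6 + 3*r^5 + 2*r^4 - 4*r^3 + r^2 - 4*r - 1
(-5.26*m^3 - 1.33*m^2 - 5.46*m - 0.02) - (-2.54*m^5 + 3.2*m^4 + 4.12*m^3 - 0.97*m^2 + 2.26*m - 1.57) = 2.54*m^5 - 3.2*m^4 - 9.38*m^3 - 0.36*m^2 - 7.72*m + 1.55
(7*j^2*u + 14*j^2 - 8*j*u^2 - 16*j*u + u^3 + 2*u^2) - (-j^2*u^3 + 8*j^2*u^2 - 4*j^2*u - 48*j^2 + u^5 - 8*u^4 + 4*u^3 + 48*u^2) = j^2*u^3 - 8*j^2*u^2 + 11*j^2*u + 62*j^2 - 8*j*u^2 - 16*j*u - u^5 + 8*u^4 - 3*u^3 - 46*u^2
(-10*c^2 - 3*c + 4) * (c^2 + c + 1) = -10*c^4 - 13*c^3 - 9*c^2 + c + 4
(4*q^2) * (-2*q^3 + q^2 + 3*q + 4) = -8*q^5 + 4*q^4 + 12*q^3 + 16*q^2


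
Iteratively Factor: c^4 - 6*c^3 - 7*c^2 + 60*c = (c - 5)*(c^3 - c^2 - 12*c) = (c - 5)*(c + 3)*(c^2 - 4*c) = c*(c - 5)*(c + 3)*(c - 4)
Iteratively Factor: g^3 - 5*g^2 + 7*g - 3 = (g - 1)*(g^2 - 4*g + 3) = (g - 3)*(g - 1)*(g - 1)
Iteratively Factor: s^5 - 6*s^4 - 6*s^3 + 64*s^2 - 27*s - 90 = (s - 2)*(s^4 - 4*s^3 - 14*s^2 + 36*s + 45) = (s - 3)*(s - 2)*(s^3 - s^2 - 17*s - 15) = (s - 3)*(s - 2)*(s + 3)*(s^2 - 4*s - 5) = (s - 5)*(s - 3)*(s - 2)*(s + 3)*(s + 1)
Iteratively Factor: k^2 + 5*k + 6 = (k + 3)*(k + 2)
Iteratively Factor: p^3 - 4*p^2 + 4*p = (p - 2)*(p^2 - 2*p) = p*(p - 2)*(p - 2)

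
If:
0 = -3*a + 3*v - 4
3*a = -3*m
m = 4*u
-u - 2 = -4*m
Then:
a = -8/15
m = 8/15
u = 2/15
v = 4/5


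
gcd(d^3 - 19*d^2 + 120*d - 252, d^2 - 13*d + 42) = d^2 - 13*d + 42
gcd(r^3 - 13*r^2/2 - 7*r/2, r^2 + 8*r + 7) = 1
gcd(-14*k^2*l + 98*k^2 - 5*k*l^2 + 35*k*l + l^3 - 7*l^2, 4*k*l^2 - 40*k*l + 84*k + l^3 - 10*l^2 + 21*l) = l - 7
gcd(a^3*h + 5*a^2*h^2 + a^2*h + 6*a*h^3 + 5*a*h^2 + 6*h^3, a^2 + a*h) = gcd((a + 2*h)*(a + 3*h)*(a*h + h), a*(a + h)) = 1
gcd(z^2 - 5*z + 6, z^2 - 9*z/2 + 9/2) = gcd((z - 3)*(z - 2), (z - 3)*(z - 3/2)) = z - 3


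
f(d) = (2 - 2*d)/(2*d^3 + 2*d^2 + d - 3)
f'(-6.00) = -0.01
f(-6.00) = -0.04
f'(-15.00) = 0.00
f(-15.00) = -0.00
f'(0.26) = 0.23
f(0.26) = -0.58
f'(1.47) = 0.00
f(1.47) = -0.10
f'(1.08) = -0.45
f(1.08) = -0.05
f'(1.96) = 0.04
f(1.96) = -0.09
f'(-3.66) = -0.08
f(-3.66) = -0.12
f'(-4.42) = -0.04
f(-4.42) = -0.08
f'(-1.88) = -0.51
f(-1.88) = -0.52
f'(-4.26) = -0.05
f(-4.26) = -0.08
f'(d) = (2 - 2*d)*(-6*d^2 - 4*d - 1)/(2*d^3 + 2*d^2 + d - 3)^2 - 2/(2*d^3 + 2*d^2 + d - 3)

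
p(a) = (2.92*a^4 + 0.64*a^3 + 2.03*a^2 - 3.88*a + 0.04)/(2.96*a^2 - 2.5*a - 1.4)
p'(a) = (2.5 - 5.92*a)*(2.92*a^4 + 0.64*a^3 + 2.03*a^2 - 3.88*a + 0.04)/(2.96*a^2 - 2.5*a - 1.4)^2 + (11.68*a^3 + 1.92*a^2 + 4.06*a - 3.88)/(2.96*a^2 - 2.5*a - 1.4) = (17.2864*a^5 - 20.0056*a^4 - 19.552*a^3 + 3.7218*a^2 - 5.9208*a + 5.532)/(8.7616*a^4 - 14.8*a^3 - 2.038*a^2 + 7.0*a + 1.96)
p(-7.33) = 47.25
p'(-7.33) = -13.42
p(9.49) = 100.96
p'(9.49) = 19.76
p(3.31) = 16.84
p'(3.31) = 7.31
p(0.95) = -1.01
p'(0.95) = -13.48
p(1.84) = 9.26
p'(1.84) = 1.28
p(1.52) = 10.17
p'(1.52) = -11.19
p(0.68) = 0.48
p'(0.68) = -1.56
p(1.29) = 26.18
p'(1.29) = -348.65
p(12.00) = 156.77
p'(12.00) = 24.72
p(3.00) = 14.68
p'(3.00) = 6.59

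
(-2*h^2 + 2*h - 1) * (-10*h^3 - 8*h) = 20*h^5 - 20*h^4 + 26*h^3 - 16*h^2 + 8*h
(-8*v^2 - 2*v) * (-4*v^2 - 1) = 32*v^4 + 8*v^3 + 8*v^2 + 2*v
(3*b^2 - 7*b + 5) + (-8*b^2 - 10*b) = -5*b^2 - 17*b + 5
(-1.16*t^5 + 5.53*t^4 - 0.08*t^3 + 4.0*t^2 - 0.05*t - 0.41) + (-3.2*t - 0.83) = -1.16*t^5 + 5.53*t^4 - 0.08*t^3 + 4.0*t^2 - 3.25*t - 1.24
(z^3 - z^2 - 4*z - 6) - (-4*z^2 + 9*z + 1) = z^3 + 3*z^2 - 13*z - 7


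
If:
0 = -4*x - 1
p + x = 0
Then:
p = 1/4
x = -1/4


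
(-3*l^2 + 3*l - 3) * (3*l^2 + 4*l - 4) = -9*l^4 - 3*l^3 + 15*l^2 - 24*l + 12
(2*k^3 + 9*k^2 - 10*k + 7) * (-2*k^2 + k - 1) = -4*k^5 - 16*k^4 + 27*k^3 - 33*k^2 + 17*k - 7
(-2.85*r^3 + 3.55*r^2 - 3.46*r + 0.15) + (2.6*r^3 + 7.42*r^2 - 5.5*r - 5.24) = -0.25*r^3 + 10.97*r^2 - 8.96*r - 5.09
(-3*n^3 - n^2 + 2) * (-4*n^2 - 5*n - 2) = 12*n^5 + 19*n^4 + 11*n^3 - 6*n^2 - 10*n - 4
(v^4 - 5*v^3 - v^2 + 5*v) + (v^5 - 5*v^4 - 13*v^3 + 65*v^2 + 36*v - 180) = v^5 - 4*v^4 - 18*v^3 + 64*v^2 + 41*v - 180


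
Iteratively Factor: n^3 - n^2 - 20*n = (n + 4)*(n^2 - 5*n) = (n - 5)*(n + 4)*(n)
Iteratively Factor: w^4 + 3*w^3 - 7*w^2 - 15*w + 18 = (w - 2)*(w^3 + 5*w^2 + 3*w - 9) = (w - 2)*(w - 1)*(w^2 + 6*w + 9) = (w - 2)*(w - 1)*(w + 3)*(w + 3)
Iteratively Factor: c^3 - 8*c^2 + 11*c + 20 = (c - 5)*(c^2 - 3*c - 4) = (c - 5)*(c + 1)*(c - 4)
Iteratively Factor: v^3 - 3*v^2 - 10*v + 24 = (v - 2)*(v^2 - v - 12) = (v - 2)*(v + 3)*(v - 4)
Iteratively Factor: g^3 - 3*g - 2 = (g + 1)*(g^2 - g - 2) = (g - 2)*(g + 1)*(g + 1)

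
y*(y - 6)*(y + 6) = y^3 - 36*y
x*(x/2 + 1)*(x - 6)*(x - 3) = x^4/2 - 7*x^3/2 + 18*x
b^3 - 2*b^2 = b^2*(b - 2)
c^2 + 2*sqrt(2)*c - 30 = (c - 3*sqrt(2))*(c + 5*sqrt(2))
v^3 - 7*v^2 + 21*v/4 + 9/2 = (v - 6)*(v - 3/2)*(v + 1/2)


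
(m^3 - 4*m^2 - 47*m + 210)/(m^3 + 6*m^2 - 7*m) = (m^2 - 11*m + 30)/(m*(m - 1))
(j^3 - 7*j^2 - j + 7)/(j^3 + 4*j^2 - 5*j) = (j^2 - 6*j - 7)/(j*(j + 5))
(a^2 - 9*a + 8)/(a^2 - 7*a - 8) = (a - 1)/(a + 1)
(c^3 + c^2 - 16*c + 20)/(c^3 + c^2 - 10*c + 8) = (c^2 + 3*c - 10)/(c^2 + 3*c - 4)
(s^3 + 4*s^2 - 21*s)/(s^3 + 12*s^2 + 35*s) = (s - 3)/(s + 5)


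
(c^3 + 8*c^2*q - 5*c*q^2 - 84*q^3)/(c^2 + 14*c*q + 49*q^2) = (c^2 + c*q - 12*q^2)/(c + 7*q)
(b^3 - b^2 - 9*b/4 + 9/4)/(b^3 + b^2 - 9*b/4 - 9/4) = (b - 1)/(b + 1)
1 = 1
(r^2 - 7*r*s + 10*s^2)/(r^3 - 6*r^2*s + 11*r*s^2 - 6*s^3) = (r - 5*s)/(r^2 - 4*r*s + 3*s^2)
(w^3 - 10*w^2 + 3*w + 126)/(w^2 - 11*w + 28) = (w^2 - 3*w - 18)/(w - 4)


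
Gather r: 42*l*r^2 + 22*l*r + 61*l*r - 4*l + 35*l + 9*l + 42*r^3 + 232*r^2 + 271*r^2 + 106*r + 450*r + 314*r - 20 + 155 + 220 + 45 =40*l + 42*r^3 + r^2*(42*l + 503) + r*(83*l + 870) + 400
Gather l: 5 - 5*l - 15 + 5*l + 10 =0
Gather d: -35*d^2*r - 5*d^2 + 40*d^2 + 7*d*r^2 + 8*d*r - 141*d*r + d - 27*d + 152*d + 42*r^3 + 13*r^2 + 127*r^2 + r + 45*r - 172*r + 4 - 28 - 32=d^2*(35 - 35*r) + d*(7*r^2 - 133*r + 126) + 42*r^3 + 140*r^2 - 126*r - 56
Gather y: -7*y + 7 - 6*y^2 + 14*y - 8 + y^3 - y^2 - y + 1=y^3 - 7*y^2 + 6*y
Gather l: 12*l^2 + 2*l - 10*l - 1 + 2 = 12*l^2 - 8*l + 1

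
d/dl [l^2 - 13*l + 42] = 2*l - 13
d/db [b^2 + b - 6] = 2*b + 1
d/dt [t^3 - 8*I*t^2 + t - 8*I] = 3*t^2 - 16*I*t + 1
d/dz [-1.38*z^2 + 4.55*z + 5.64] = 4.55 - 2.76*z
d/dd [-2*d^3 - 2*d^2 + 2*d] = -6*d^2 - 4*d + 2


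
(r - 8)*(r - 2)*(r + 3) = r^3 - 7*r^2 - 14*r + 48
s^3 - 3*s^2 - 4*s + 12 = (s - 3)*(s - 2)*(s + 2)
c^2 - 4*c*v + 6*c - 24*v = (c + 6)*(c - 4*v)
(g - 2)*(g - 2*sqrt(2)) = g^2 - 2*sqrt(2)*g - 2*g + 4*sqrt(2)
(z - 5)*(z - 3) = z^2 - 8*z + 15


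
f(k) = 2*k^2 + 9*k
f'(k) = 4*k + 9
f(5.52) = 110.62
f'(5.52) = 31.08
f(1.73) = 21.56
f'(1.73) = 15.92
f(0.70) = 7.28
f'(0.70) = 11.80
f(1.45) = 17.26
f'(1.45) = 14.80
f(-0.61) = -4.75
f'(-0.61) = 6.56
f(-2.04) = -10.04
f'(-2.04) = 0.84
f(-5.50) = 11.00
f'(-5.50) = -13.00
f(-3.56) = -6.69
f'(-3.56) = -5.24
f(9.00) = 243.00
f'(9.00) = 45.00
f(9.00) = 243.00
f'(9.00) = 45.00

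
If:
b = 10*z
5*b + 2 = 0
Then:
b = -2/5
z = -1/25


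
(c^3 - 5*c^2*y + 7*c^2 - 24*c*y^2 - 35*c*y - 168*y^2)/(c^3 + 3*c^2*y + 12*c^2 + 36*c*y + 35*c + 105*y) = (c - 8*y)/(c + 5)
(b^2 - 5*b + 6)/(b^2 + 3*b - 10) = (b - 3)/(b + 5)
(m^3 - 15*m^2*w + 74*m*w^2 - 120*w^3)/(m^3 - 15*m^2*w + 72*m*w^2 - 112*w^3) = (m^2 - 11*m*w + 30*w^2)/(m^2 - 11*m*w + 28*w^2)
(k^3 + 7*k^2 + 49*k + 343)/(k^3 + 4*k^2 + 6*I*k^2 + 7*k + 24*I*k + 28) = (k^2 + 7*k*(1 - I) - 49*I)/(k^2 + k*(4 - I) - 4*I)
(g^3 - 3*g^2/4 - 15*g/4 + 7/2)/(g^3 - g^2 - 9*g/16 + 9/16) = 4*(4*g^2 + g - 14)/(16*g^2 - 9)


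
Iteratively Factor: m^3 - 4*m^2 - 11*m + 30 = (m - 2)*(m^2 - 2*m - 15) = (m - 5)*(m - 2)*(m + 3)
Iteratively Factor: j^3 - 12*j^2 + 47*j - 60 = (j - 3)*(j^2 - 9*j + 20) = (j - 5)*(j - 3)*(j - 4)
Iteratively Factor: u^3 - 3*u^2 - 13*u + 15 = (u - 1)*(u^2 - 2*u - 15) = (u - 5)*(u - 1)*(u + 3)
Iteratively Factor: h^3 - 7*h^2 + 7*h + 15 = (h - 5)*(h^2 - 2*h - 3) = (h - 5)*(h + 1)*(h - 3)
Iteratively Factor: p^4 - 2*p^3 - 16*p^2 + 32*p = (p)*(p^3 - 2*p^2 - 16*p + 32) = p*(p + 4)*(p^2 - 6*p + 8) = p*(p - 4)*(p + 4)*(p - 2)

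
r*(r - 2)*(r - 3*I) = r^3 - 2*r^2 - 3*I*r^2 + 6*I*r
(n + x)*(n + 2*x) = n^2 + 3*n*x + 2*x^2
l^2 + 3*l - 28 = (l - 4)*(l + 7)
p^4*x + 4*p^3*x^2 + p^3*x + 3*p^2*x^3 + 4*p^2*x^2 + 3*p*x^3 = p*(p + x)*(p + 3*x)*(p*x + x)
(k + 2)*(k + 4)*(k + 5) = k^3 + 11*k^2 + 38*k + 40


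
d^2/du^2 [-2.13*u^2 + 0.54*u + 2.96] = -4.26000000000000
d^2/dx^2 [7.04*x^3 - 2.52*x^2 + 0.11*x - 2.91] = 42.24*x - 5.04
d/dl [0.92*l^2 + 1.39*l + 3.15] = 1.84*l + 1.39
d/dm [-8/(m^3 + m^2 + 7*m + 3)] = 8*(3*m^2 + 2*m + 7)/(m^3 + m^2 + 7*m + 3)^2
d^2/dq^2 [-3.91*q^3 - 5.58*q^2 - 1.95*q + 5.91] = -23.46*q - 11.16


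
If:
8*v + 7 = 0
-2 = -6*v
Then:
No Solution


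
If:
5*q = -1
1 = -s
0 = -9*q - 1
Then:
No Solution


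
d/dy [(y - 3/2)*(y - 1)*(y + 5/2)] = 3*y^2 - 19/4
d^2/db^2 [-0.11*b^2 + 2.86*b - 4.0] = -0.220000000000000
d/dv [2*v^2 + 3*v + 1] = 4*v + 3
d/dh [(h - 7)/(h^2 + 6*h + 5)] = (h^2 + 6*h - 2*(h - 7)*(h + 3) + 5)/(h^2 + 6*h + 5)^2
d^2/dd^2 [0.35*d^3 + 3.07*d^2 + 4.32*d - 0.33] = 2.1*d + 6.14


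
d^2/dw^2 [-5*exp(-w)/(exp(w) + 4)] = -5/(exp(2*w) + 4*exp(w)) - 15*exp(w)/(exp(w) + 4)^3 - 20/(exp(w) + 4)^3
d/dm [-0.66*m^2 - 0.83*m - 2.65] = -1.32*m - 0.83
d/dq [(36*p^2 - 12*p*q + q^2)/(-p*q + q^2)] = p*(36*p^2 - 72*p*q + 11*q^2)/(q^2*(p^2 - 2*p*q + q^2))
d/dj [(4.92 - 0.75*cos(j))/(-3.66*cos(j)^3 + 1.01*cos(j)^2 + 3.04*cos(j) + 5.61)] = (5.49*cos(j)^3 - 54.7791*cos(j)^2 + 9.9384*cos(j) + 19.1643)*sin(j)/(13.3956*cos(j)^6 - 7.3932*cos(j)^5 - 21.2327*cos(j)^4 - 34.9244*cos(j)^3 + 20.5738*cos(j)^2 + 34.1088*cos(j) + 31.4721)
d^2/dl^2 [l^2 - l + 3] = 2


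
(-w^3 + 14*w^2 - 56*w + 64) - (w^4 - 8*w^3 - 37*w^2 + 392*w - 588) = -w^4 + 7*w^3 + 51*w^2 - 448*w + 652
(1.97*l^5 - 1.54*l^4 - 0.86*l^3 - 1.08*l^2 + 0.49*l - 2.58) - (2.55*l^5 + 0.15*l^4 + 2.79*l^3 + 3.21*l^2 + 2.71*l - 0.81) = -0.58*l^5 - 1.69*l^4 - 3.65*l^3 - 4.29*l^2 - 2.22*l - 1.77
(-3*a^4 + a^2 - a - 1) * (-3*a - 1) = 9*a^5 + 3*a^4 - 3*a^3 + 2*a^2 + 4*a + 1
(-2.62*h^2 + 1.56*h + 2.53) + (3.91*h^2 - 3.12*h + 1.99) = 1.29*h^2 - 1.56*h + 4.52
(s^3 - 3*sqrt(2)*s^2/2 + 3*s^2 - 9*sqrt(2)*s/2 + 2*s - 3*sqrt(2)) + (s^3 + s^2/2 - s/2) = 2*s^3 - 3*sqrt(2)*s^2/2 + 7*s^2/2 - 9*sqrt(2)*s/2 + 3*s/2 - 3*sqrt(2)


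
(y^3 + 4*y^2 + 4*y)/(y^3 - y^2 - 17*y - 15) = y*(y^2 + 4*y + 4)/(y^3 - y^2 - 17*y - 15)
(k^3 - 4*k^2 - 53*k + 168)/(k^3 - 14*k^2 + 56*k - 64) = (k^2 + 4*k - 21)/(k^2 - 6*k + 8)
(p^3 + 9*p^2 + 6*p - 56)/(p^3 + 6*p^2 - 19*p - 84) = (p^2 + 2*p - 8)/(p^2 - p - 12)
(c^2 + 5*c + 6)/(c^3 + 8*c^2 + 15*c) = (c + 2)/(c*(c + 5))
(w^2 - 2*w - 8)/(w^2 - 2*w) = (w^2 - 2*w - 8)/(w*(w - 2))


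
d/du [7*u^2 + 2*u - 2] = 14*u + 2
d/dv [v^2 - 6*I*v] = 2*v - 6*I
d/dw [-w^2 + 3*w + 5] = 3 - 2*w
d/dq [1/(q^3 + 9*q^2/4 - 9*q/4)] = 12*(-4*q^2 - 6*q + 3)/(q^2*(4*q^2 + 9*q - 9)^2)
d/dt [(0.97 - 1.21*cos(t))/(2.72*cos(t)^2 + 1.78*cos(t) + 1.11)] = (-3.2912*cos(t)^2 + 5.2768*cos(t) + 3.0697)*sin(t)/(7.3984*cos(t)^4 + 9.6832*cos(t)^3 + 9.2068*cos(t)^2 + 3.9516*cos(t) + 1.2321)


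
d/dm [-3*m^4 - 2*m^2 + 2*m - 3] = -12*m^3 - 4*m + 2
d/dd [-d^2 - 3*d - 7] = -2*d - 3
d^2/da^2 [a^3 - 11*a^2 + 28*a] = 6*a - 22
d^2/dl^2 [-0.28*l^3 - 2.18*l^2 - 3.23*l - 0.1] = -1.68*l - 4.36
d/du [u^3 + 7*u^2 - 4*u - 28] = 3*u^2 + 14*u - 4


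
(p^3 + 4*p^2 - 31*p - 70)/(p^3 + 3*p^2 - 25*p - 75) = (p^2 + 9*p + 14)/(p^2 + 8*p + 15)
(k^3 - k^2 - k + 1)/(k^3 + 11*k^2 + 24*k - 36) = (k^2 - 1)/(k^2 + 12*k + 36)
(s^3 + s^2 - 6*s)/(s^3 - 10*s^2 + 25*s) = (s^2 + s - 6)/(s^2 - 10*s + 25)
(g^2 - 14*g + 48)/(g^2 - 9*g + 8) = (g - 6)/(g - 1)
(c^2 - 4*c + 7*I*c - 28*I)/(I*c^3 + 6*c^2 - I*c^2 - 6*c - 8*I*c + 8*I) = (-I*c^2 + c*(7 + 4*I) - 28)/(c^3 + c^2*(-1 - 6*I) + c*(-8 + 6*I) + 8)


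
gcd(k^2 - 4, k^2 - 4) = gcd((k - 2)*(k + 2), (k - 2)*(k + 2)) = k^2 - 4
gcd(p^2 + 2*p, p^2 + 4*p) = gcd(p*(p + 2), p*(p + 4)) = p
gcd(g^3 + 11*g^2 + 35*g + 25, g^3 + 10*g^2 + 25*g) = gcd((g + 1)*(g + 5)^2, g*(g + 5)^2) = g^2 + 10*g + 25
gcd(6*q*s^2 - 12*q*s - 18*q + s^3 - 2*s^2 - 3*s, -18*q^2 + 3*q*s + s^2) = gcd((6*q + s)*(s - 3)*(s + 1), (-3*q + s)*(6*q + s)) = 6*q + s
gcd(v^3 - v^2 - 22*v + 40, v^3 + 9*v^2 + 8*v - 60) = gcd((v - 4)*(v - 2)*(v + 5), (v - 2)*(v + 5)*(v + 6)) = v^2 + 3*v - 10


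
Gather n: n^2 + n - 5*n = n^2 - 4*n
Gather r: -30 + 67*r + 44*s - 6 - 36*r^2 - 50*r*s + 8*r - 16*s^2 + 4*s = -36*r^2 + r*(75 - 50*s) - 16*s^2 + 48*s - 36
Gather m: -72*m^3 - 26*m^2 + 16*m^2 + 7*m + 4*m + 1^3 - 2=-72*m^3 - 10*m^2 + 11*m - 1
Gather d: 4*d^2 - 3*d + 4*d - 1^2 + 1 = 4*d^2 + d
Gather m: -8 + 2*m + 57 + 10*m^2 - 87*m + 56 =10*m^2 - 85*m + 105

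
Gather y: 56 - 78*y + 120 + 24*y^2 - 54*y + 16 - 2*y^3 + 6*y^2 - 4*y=-2*y^3 + 30*y^2 - 136*y + 192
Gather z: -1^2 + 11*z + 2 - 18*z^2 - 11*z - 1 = -18*z^2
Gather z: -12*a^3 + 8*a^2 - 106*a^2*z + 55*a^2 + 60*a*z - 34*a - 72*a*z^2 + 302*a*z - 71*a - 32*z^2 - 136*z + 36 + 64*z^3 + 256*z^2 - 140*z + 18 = -12*a^3 + 63*a^2 - 105*a + 64*z^3 + z^2*(224 - 72*a) + z*(-106*a^2 + 362*a - 276) + 54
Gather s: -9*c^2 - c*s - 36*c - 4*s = -9*c^2 - 36*c + s*(-c - 4)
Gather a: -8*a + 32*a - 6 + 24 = 24*a + 18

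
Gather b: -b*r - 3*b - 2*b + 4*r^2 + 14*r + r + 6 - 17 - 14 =b*(-r - 5) + 4*r^2 + 15*r - 25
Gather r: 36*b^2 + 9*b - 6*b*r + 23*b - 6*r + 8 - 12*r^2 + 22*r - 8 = 36*b^2 + 32*b - 12*r^2 + r*(16 - 6*b)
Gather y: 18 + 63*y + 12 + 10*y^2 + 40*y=10*y^2 + 103*y + 30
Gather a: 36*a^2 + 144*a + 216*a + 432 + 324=36*a^2 + 360*a + 756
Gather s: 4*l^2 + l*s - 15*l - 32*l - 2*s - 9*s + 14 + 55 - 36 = 4*l^2 - 47*l + s*(l - 11) + 33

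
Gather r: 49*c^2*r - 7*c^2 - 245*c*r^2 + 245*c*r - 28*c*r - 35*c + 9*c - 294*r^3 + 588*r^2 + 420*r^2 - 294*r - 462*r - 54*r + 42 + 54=-7*c^2 - 26*c - 294*r^3 + r^2*(1008 - 245*c) + r*(49*c^2 + 217*c - 810) + 96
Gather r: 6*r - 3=6*r - 3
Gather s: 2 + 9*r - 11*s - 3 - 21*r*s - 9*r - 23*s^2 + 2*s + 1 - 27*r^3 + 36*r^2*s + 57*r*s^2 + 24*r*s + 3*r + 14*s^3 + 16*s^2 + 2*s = -27*r^3 + 3*r + 14*s^3 + s^2*(57*r - 7) + s*(36*r^2 + 3*r - 7)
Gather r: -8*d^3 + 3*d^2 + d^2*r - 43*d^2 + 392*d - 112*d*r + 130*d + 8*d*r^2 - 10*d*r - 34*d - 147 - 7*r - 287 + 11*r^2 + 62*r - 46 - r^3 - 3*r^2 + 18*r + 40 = -8*d^3 - 40*d^2 + 488*d - r^3 + r^2*(8*d + 8) + r*(d^2 - 122*d + 73) - 440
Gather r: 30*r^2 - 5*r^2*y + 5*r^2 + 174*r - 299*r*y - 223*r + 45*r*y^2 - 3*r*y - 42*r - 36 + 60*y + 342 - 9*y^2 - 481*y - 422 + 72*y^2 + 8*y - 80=r^2*(35 - 5*y) + r*(45*y^2 - 302*y - 91) + 63*y^2 - 413*y - 196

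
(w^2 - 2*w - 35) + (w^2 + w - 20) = 2*w^2 - w - 55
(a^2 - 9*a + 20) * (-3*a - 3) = -3*a^3 + 24*a^2 - 33*a - 60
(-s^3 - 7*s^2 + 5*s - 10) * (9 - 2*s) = 2*s^4 + 5*s^3 - 73*s^2 + 65*s - 90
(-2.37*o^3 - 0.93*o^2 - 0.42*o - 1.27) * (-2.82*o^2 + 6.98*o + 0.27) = 6.6834*o^5 - 13.92*o^4 - 5.9469*o^3 + 0.3987*o^2 - 8.978*o - 0.3429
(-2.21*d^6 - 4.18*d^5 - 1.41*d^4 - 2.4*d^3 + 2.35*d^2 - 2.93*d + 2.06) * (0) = 0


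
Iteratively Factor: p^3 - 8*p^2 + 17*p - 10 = (p - 1)*(p^2 - 7*p + 10) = (p - 5)*(p - 1)*(p - 2)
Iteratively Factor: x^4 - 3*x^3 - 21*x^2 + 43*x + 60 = (x - 3)*(x^3 - 21*x - 20) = (x - 5)*(x - 3)*(x^2 + 5*x + 4) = (x - 5)*(x - 3)*(x + 4)*(x + 1)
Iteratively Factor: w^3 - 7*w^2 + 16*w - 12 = (w - 2)*(w^2 - 5*w + 6) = (w - 3)*(w - 2)*(w - 2)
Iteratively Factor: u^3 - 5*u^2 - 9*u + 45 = (u + 3)*(u^2 - 8*u + 15) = (u - 5)*(u + 3)*(u - 3)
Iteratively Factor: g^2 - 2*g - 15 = (g + 3)*(g - 5)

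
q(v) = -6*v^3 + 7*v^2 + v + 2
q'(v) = -18*v^2 + 14*v + 1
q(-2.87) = 198.63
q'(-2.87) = -187.44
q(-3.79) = 425.40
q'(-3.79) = -310.61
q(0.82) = 4.22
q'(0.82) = 0.38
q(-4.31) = 608.10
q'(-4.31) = -393.71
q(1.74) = -6.67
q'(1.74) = -29.14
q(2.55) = -49.42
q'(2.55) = -80.34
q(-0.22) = 2.18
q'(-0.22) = -2.95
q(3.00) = -94.00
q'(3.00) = -119.00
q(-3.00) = 224.00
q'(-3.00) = -203.00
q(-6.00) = 1544.00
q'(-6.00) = -731.00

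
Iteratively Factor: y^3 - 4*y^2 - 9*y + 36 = (y + 3)*(y^2 - 7*y + 12) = (y - 4)*(y + 3)*(y - 3)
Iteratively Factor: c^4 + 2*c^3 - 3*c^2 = (c)*(c^3 + 2*c^2 - 3*c) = c^2*(c^2 + 2*c - 3) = c^2*(c - 1)*(c + 3)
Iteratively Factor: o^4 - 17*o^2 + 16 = (o + 1)*(o^3 - o^2 - 16*o + 16) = (o + 1)*(o + 4)*(o^2 - 5*o + 4) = (o - 4)*(o + 1)*(o + 4)*(o - 1)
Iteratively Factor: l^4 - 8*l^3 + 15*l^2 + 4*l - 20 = (l - 5)*(l^3 - 3*l^2 + 4) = (l - 5)*(l - 2)*(l^2 - l - 2) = (l - 5)*(l - 2)^2*(l + 1)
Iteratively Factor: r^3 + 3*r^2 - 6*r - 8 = (r + 1)*(r^2 + 2*r - 8) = (r - 2)*(r + 1)*(r + 4)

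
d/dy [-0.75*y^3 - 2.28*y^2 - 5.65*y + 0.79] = -2.25*y^2 - 4.56*y - 5.65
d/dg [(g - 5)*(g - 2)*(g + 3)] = 3*g^2 - 8*g - 11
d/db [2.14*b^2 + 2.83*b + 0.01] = 4.28*b + 2.83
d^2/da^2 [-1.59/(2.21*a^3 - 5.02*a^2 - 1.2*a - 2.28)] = ((21.0834*a - 15.9636)*(-2.21*a^3 + 5.02*a^2 + 1.2*a + 2.28) + 1.59*(-13.26*a^2 + 20.08*a + 2.4)*(-6.63*a^2 + 10.04*a + 1.2))/(-2.21*a^3 + 5.02*a^2 + 1.2*a + 2.28)^3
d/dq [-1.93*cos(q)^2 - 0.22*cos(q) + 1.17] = (3.86*cos(q) + 0.22)*sin(q)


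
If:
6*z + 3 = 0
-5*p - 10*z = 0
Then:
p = 1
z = -1/2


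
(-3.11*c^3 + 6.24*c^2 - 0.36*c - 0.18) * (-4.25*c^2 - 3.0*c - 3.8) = 13.2175*c^5 - 17.19*c^4 - 5.372*c^3 - 21.867*c^2 + 1.908*c + 0.684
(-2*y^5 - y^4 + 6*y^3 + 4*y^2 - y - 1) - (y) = -2*y^5 - y^4 + 6*y^3 + 4*y^2 - 2*y - 1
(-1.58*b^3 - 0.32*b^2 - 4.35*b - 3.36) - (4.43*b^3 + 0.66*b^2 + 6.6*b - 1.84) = -6.01*b^3 - 0.98*b^2 - 10.95*b - 1.52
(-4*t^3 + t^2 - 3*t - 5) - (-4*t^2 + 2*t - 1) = -4*t^3 + 5*t^2 - 5*t - 4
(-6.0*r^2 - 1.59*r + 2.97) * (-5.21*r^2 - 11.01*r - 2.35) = 31.26*r^4 + 74.3439*r^3 + 16.1322*r^2 - 28.9632*r - 6.9795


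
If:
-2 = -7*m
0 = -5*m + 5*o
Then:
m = 2/7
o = 2/7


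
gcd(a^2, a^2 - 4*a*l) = a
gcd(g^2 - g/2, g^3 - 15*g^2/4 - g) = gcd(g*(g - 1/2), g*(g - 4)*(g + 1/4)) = g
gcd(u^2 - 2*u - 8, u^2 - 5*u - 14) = u + 2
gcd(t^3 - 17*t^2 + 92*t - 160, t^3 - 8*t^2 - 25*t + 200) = t^2 - 13*t + 40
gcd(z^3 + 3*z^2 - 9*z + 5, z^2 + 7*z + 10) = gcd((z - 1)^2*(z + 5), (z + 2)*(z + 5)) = z + 5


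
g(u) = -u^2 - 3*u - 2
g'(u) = -2*u - 3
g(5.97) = -55.55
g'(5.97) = -14.94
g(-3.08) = -2.25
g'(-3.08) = 3.16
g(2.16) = -13.15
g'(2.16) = -7.32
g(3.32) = -22.98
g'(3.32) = -9.64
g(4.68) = -37.94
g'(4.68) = -12.36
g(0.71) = -4.63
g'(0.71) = -4.42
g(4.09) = -31.00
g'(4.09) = -11.18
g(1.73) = -10.18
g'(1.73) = -6.46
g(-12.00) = -110.00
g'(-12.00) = 21.00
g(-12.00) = -110.00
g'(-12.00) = 21.00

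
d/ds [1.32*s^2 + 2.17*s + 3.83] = 2.64*s + 2.17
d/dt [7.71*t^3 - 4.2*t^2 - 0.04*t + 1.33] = 23.13*t^2 - 8.4*t - 0.04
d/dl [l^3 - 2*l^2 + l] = 3*l^2 - 4*l + 1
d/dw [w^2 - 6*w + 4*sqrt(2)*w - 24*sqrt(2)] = 2*w - 6 + 4*sqrt(2)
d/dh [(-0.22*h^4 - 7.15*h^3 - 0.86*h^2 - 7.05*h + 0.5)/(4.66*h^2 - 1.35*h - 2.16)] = (-2.0504*h^5 - 32.428*h^4 + 21.2058*h^3 + 80.346*h^2 - 0.944799999999999*h + 15.903)/(21.7156*h^4 - 12.582*h^3 - 18.3087*h^2 + 5.832*h + 4.6656)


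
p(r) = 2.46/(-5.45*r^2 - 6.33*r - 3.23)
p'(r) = 2.46*(10.9*r + 6.33)/(-5.45*r^2 - 6.33*r - 3.23)^2 = (26.814*r + 15.5718)/(5.45*r^2 + 6.33*r + 3.23)^2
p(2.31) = -0.05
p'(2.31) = 0.04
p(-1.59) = -0.35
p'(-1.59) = -0.56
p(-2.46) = -0.12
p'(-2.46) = -0.12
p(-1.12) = -0.83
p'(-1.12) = -1.63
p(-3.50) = -0.05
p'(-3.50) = -0.03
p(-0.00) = -0.76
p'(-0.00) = 1.49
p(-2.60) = -0.10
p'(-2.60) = -0.10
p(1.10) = -0.15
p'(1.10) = 0.16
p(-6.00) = -0.02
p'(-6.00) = -0.01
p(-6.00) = -0.02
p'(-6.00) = -0.01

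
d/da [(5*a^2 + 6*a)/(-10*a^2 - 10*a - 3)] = 2*(5*a^2 - 15*a - 9)/(100*a^4 + 200*a^3 + 160*a^2 + 60*a + 9)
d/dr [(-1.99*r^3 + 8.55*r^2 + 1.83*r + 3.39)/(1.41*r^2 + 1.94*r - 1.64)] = (-2.8059*r^4 - 7.7212*r^3 + 23.7975*r^2 - 37.6038*r - 9.5778)/(1.9881*r^4 + 5.4708*r^3 - 0.8612*r^2 - 6.3632*r + 2.6896)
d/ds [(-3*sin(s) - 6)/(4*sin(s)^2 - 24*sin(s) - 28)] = 3*(sin(s)^2 + 4*sin(s) - 5)*cos(s)/(4*(sin(s) - 7)^2*(sin(s) + 1)^2)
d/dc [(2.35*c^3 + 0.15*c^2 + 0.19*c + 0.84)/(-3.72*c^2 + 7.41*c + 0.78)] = (-8.742*c^4 + 34.827*c^3 + 7.3173*c^2 + 6.4836*c - 6.0762)/(13.8384*c^4 - 55.1304*c^3 + 49.1049*c^2 + 11.5596*c + 0.6084)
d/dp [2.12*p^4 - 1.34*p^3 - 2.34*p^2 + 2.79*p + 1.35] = 8.48*p^3 - 4.02*p^2 - 4.68*p + 2.79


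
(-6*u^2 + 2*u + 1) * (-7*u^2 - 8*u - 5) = 42*u^4 + 34*u^3 + 7*u^2 - 18*u - 5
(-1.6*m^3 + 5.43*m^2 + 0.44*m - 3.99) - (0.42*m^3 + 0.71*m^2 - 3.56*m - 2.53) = -2.02*m^3 + 4.72*m^2 + 4.0*m - 1.46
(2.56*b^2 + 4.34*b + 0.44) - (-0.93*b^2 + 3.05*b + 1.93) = 3.49*b^2 + 1.29*b - 1.49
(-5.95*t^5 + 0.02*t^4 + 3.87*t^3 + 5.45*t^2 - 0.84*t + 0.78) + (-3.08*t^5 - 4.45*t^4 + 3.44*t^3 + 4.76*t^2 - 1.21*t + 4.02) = -9.03*t^5 - 4.43*t^4 + 7.31*t^3 + 10.21*t^2 - 2.05*t + 4.8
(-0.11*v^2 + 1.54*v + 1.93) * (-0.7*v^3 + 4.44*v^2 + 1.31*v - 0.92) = 0.077*v^5 - 1.5664*v^4 + 5.3425*v^3 + 10.6878*v^2 + 1.1115*v - 1.7756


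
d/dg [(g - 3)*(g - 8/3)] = 2*g - 17/3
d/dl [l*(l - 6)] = 2*l - 6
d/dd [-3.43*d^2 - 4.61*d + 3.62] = -6.86*d - 4.61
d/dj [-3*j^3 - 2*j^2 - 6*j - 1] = -9*j^2 - 4*j - 6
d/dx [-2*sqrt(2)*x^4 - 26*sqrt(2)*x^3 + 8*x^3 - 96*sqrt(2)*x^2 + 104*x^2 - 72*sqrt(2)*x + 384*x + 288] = -8*sqrt(2)*x^3 - 78*sqrt(2)*x^2 + 24*x^2 - 192*sqrt(2)*x + 208*x - 72*sqrt(2) + 384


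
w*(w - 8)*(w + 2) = w^3 - 6*w^2 - 16*w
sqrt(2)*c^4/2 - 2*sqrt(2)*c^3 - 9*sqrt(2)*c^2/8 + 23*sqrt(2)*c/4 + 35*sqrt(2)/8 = (c - 7/2)*(c - 5/2)*(c + 1)*(sqrt(2)*c/2 + sqrt(2)/2)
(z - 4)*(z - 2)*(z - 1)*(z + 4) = z^4 - 3*z^3 - 14*z^2 + 48*z - 32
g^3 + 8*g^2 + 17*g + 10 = (g + 1)*(g + 2)*(g + 5)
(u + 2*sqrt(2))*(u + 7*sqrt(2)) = u^2 + 9*sqrt(2)*u + 28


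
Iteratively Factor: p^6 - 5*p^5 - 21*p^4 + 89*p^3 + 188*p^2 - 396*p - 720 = (p - 3)*(p^5 - 2*p^4 - 27*p^3 + 8*p^2 + 212*p + 240) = (p - 4)*(p - 3)*(p^4 + 2*p^3 - 19*p^2 - 68*p - 60) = (p - 5)*(p - 4)*(p - 3)*(p^3 + 7*p^2 + 16*p + 12) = (p - 5)*(p - 4)*(p - 3)*(p + 2)*(p^2 + 5*p + 6) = (p - 5)*(p - 4)*(p - 3)*(p + 2)*(p + 3)*(p + 2)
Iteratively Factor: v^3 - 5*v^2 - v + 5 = (v - 5)*(v^2 - 1) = (v - 5)*(v - 1)*(v + 1)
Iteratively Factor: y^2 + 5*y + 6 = (y + 3)*(y + 2)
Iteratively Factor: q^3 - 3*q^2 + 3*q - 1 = (q - 1)*(q^2 - 2*q + 1) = (q - 1)^2*(q - 1)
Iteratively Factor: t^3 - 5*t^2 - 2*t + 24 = (t - 4)*(t^2 - t - 6) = (t - 4)*(t - 3)*(t + 2)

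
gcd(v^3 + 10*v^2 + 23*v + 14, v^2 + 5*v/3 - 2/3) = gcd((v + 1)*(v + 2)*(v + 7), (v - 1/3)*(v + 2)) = v + 2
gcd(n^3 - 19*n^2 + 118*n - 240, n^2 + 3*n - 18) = 1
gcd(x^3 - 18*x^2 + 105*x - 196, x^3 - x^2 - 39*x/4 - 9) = x - 4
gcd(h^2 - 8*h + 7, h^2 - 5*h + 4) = h - 1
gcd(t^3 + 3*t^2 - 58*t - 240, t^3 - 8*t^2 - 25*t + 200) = t^2 - 3*t - 40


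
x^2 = x^2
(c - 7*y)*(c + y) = c^2 - 6*c*y - 7*y^2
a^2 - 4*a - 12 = (a - 6)*(a + 2)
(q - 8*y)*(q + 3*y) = q^2 - 5*q*y - 24*y^2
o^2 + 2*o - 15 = (o - 3)*(o + 5)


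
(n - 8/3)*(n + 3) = n^2 + n/3 - 8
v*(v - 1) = v^2 - v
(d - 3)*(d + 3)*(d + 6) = d^3 + 6*d^2 - 9*d - 54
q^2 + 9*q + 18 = (q + 3)*(q + 6)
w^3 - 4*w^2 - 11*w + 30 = (w - 5)*(w - 2)*(w + 3)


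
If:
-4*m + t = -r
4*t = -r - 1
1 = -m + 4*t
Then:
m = -7/19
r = -31/19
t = 3/19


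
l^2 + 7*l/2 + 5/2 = (l + 1)*(l + 5/2)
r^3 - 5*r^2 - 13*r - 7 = (r - 7)*(r + 1)^2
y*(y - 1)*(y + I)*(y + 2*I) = y^4 - y^3 + 3*I*y^3 - 2*y^2 - 3*I*y^2 + 2*y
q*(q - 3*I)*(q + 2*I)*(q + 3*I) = q^4 + 2*I*q^3 + 9*q^2 + 18*I*q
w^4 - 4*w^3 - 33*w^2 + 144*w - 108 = (w - 6)*(w - 3)*(w - 1)*(w + 6)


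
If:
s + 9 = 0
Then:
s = -9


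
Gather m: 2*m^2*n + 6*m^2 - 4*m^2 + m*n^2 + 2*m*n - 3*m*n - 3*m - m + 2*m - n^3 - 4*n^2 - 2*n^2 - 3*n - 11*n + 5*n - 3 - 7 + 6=m^2*(2*n + 2) + m*(n^2 - n - 2) - n^3 - 6*n^2 - 9*n - 4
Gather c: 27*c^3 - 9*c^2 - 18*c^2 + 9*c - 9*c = 27*c^3 - 27*c^2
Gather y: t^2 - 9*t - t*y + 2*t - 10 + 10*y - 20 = t^2 - 7*t + y*(10 - t) - 30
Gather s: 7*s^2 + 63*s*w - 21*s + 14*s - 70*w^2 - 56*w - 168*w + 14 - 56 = 7*s^2 + s*(63*w - 7) - 70*w^2 - 224*w - 42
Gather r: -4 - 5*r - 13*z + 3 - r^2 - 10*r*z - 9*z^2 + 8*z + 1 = -r^2 + r*(-10*z - 5) - 9*z^2 - 5*z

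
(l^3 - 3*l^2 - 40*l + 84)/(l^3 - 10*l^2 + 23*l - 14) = (l + 6)/(l - 1)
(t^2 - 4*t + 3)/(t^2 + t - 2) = (t - 3)/(t + 2)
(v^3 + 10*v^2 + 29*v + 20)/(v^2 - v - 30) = (v^2 + 5*v + 4)/(v - 6)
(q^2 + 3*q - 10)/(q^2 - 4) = (q + 5)/(q + 2)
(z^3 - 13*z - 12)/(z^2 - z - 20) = (-z^3 + 13*z + 12)/(-z^2 + z + 20)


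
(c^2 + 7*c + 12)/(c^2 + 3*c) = (c + 4)/c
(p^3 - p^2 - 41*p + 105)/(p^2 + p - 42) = (p^2 - 8*p + 15)/(p - 6)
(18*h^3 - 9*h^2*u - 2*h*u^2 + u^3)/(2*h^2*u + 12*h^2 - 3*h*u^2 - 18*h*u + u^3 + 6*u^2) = (-9*h^2 + u^2)/(-h*u - 6*h + u^2 + 6*u)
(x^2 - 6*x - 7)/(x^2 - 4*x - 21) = (x + 1)/(x + 3)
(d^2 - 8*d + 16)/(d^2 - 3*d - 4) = (d - 4)/(d + 1)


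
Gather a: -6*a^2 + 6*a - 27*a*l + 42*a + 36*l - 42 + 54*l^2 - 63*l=-6*a^2 + a*(48 - 27*l) + 54*l^2 - 27*l - 42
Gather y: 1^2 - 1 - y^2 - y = -y^2 - y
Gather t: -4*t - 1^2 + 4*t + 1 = 0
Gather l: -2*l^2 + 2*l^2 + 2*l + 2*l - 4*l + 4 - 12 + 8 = 0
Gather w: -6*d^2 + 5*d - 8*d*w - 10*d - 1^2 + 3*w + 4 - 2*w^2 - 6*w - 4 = -6*d^2 - 5*d - 2*w^2 + w*(-8*d - 3) - 1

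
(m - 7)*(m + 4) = m^2 - 3*m - 28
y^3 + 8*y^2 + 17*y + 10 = (y + 1)*(y + 2)*(y + 5)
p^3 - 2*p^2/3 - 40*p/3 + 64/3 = (p - 8/3)*(p - 2)*(p + 4)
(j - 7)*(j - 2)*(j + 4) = j^3 - 5*j^2 - 22*j + 56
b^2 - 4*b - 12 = (b - 6)*(b + 2)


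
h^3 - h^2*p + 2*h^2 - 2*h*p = h*(h + 2)*(h - p)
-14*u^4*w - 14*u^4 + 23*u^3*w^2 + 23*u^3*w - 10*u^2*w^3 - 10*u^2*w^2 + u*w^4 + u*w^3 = (-7*u + w)*(-2*u + w)*(-u + w)*(u*w + u)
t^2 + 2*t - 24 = (t - 4)*(t + 6)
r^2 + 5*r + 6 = (r + 2)*(r + 3)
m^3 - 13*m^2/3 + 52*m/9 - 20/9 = (m - 2)*(m - 5/3)*(m - 2/3)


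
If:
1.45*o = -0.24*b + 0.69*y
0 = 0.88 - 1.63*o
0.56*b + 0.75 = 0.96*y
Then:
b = 1.50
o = 0.54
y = 1.66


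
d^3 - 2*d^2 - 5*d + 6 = (d - 3)*(d - 1)*(d + 2)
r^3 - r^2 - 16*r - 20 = (r - 5)*(r + 2)^2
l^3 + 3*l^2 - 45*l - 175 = (l - 7)*(l + 5)^2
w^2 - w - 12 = (w - 4)*(w + 3)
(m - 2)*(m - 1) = m^2 - 3*m + 2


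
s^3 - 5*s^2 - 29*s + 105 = (s - 7)*(s - 3)*(s + 5)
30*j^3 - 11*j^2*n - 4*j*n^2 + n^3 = (-5*j + n)*(-2*j + n)*(3*j + n)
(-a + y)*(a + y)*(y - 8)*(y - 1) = -a^2*y^2 + 9*a^2*y - 8*a^2 + y^4 - 9*y^3 + 8*y^2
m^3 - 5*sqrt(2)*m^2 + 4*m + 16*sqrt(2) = (m - 4*sqrt(2))*(m - 2*sqrt(2))*(m + sqrt(2))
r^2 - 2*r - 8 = (r - 4)*(r + 2)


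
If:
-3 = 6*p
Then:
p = -1/2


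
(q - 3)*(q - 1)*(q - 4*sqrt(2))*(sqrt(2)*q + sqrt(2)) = sqrt(2)*q^4 - 8*q^3 - 3*sqrt(2)*q^3 - sqrt(2)*q^2 + 24*q^2 + 3*sqrt(2)*q + 8*q - 24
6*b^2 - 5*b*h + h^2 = (-3*b + h)*(-2*b + h)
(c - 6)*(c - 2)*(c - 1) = c^3 - 9*c^2 + 20*c - 12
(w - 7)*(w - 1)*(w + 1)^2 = w^4 - 6*w^3 - 8*w^2 + 6*w + 7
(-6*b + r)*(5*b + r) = -30*b^2 - b*r + r^2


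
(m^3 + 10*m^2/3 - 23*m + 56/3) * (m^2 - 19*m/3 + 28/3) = m^5 - 3*m^4 - 313*m^3/9 + 1759*m^2/9 - 2996*m/9 + 1568/9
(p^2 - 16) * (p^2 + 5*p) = p^4 + 5*p^3 - 16*p^2 - 80*p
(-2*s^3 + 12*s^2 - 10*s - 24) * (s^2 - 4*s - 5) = -2*s^5 + 20*s^4 - 48*s^3 - 44*s^2 + 146*s + 120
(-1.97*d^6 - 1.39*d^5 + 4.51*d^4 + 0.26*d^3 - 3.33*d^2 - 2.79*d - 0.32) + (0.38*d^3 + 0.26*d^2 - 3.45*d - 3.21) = -1.97*d^6 - 1.39*d^5 + 4.51*d^4 + 0.64*d^3 - 3.07*d^2 - 6.24*d - 3.53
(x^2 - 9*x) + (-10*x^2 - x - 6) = -9*x^2 - 10*x - 6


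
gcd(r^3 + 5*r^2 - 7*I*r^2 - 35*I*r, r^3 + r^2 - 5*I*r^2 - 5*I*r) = r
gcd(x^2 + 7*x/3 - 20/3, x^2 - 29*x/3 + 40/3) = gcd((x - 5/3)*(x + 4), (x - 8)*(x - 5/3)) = x - 5/3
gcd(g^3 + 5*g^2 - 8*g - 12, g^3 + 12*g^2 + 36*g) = g + 6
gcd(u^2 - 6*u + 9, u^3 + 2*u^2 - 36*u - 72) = 1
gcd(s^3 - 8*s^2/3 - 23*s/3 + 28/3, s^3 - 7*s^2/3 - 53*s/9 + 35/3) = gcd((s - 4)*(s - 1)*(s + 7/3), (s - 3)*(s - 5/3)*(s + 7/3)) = s + 7/3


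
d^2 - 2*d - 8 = (d - 4)*(d + 2)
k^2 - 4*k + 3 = (k - 3)*(k - 1)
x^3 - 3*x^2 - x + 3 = (x - 3)*(x - 1)*(x + 1)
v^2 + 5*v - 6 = (v - 1)*(v + 6)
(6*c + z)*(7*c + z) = 42*c^2 + 13*c*z + z^2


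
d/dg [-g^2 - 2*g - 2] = -2*g - 2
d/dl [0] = 0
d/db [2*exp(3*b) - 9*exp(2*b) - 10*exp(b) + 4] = (6*exp(2*b) - 18*exp(b) - 10)*exp(b)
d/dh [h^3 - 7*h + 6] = 3*h^2 - 7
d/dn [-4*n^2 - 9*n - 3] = -8*n - 9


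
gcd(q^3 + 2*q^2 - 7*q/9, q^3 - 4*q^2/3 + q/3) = q^2 - q/3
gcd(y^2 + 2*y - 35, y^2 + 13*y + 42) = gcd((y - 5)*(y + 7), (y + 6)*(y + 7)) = y + 7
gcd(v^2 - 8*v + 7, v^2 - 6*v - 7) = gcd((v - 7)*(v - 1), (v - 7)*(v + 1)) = v - 7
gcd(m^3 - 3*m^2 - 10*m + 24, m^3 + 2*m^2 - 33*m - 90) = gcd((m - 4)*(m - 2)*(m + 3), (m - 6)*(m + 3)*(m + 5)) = m + 3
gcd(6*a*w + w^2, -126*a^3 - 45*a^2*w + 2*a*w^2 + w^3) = 6*a + w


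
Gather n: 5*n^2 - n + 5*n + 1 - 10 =5*n^2 + 4*n - 9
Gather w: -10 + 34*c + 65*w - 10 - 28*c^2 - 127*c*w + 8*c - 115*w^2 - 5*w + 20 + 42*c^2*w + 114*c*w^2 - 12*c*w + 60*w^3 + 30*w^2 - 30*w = -28*c^2 + 42*c + 60*w^3 + w^2*(114*c - 85) + w*(42*c^2 - 139*c + 30)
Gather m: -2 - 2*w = -2*w - 2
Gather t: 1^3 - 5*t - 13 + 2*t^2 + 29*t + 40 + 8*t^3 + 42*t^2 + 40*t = 8*t^3 + 44*t^2 + 64*t + 28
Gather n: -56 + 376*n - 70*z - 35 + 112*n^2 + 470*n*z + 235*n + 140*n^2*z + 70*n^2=n^2*(140*z + 182) + n*(470*z + 611) - 70*z - 91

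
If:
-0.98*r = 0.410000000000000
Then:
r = -0.42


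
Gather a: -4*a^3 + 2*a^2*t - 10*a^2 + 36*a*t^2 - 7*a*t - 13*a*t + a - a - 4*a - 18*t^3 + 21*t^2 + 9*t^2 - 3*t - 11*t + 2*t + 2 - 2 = -4*a^3 + a^2*(2*t - 10) + a*(36*t^2 - 20*t - 4) - 18*t^3 + 30*t^2 - 12*t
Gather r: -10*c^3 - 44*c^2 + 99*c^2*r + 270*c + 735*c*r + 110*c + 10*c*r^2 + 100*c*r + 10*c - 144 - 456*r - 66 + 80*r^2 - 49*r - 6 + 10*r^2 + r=-10*c^3 - 44*c^2 + 390*c + r^2*(10*c + 90) + r*(99*c^2 + 835*c - 504) - 216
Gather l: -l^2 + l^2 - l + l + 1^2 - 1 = 0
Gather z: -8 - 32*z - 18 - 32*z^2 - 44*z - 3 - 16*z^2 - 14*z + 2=-48*z^2 - 90*z - 27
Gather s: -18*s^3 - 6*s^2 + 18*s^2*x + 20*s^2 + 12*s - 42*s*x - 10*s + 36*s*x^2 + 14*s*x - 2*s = -18*s^3 + s^2*(18*x + 14) + s*(36*x^2 - 28*x)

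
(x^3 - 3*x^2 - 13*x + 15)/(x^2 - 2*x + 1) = (x^2 - 2*x - 15)/(x - 1)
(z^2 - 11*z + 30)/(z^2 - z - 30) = (z - 5)/(z + 5)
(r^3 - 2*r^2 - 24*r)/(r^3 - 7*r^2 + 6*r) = (r + 4)/(r - 1)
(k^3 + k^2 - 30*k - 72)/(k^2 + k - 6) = (k^2 - 2*k - 24)/(k - 2)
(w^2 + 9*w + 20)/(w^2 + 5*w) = (w + 4)/w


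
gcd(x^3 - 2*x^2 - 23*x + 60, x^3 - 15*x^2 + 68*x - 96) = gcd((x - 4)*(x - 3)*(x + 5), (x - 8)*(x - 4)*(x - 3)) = x^2 - 7*x + 12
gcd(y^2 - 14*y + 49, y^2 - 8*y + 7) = y - 7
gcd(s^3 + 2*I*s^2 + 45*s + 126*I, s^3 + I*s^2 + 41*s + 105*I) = s^2 - 4*I*s + 21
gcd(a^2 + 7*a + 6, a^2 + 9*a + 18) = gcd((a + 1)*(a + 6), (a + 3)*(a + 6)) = a + 6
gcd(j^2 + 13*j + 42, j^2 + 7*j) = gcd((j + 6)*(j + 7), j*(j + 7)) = j + 7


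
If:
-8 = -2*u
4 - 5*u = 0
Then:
No Solution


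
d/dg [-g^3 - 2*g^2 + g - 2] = -3*g^2 - 4*g + 1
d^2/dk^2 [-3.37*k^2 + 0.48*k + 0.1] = -6.74000000000000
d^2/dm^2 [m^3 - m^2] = 6*m - 2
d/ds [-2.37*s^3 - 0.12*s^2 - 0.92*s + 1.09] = -7.11*s^2 - 0.24*s - 0.92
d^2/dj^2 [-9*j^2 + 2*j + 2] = -18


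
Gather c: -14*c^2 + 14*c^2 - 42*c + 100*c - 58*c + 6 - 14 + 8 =0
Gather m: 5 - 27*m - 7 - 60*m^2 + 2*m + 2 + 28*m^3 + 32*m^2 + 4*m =28*m^3 - 28*m^2 - 21*m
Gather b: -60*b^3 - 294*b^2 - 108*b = -60*b^3 - 294*b^2 - 108*b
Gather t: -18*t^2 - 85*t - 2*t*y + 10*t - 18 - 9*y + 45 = -18*t^2 + t*(-2*y - 75) - 9*y + 27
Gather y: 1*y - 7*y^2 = -7*y^2 + y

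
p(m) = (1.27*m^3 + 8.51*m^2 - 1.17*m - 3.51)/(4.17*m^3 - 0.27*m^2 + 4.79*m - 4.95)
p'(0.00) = 0.92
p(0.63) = 0.55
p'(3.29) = -0.12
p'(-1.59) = 0.01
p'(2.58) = -0.16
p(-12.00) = 0.13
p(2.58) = 0.93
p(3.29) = 0.83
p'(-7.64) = -0.03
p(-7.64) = 0.03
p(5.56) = 0.65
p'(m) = (-12.51*m^2 + 0.54*m - 4.79)*(1.27*m^3 + 8.51*m^2 - 1.17*m - 3.51)/(4.17*m^3 - 0.27*m^2 + 4.79*m - 4.95)^2 + (3.81*m^2 + 17.02*m - 1.17)/(4.17*m^3 - 0.27*m^2 + 4.79*m - 4.95)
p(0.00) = 0.71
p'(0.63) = -5.87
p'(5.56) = -0.05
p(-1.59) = -0.49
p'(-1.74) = -0.06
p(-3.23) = -0.28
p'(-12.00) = -0.01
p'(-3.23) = -0.14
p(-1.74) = -0.49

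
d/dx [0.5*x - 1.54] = 0.500000000000000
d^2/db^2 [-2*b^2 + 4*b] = -4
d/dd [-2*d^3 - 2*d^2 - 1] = 2*d*(-3*d - 2)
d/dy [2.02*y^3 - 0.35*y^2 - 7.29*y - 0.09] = 6.06*y^2 - 0.7*y - 7.29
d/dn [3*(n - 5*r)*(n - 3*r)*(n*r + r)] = 3*r*(3*n^2 - 16*n*r + 2*n + 15*r^2 - 8*r)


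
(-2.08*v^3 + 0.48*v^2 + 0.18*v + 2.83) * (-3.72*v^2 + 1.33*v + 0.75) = 7.7376*v^5 - 4.552*v^4 - 1.5912*v^3 - 9.9282*v^2 + 3.8989*v + 2.1225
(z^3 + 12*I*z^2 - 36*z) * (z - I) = z^4 + 11*I*z^3 - 24*z^2 + 36*I*z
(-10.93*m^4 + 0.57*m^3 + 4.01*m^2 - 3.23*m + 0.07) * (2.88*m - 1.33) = -31.4784*m^5 + 16.1785*m^4 + 10.7907*m^3 - 14.6357*m^2 + 4.4975*m - 0.0931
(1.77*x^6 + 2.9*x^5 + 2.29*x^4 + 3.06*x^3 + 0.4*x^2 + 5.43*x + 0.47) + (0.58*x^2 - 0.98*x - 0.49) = 1.77*x^6 + 2.9*x^5 + 2.29*x^4 + 3.06*x^3 + 0.98*x^2 + 4.45*x - 0.02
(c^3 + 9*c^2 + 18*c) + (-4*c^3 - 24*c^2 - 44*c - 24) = -3*c^3 - 15*c^2 - 26*c - 24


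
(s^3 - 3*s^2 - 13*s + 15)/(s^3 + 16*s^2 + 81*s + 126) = (s^2 - 6*s + 5)/(s^2 + 13*s + 42)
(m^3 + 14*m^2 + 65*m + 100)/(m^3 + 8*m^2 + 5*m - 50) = (m + 4)/(m - 2)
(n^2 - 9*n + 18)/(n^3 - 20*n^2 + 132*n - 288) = (n - 3)/(n^2 - 14*n + 48)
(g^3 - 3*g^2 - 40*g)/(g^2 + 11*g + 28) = g*(g^2 - 3*g - 40)/(g^2 + 11*g + 28)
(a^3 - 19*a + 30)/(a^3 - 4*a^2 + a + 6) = (a + 5)/(a + 1)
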